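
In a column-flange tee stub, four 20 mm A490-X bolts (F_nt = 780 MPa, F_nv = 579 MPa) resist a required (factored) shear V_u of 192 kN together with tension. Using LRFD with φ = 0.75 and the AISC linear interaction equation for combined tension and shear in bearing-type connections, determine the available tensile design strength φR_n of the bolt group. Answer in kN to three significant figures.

A_b = π·20²/4 = 314.2 mm²; f_rv = 192 × 1000 / (4 × 314.2) = 152.8 MPa.
F'_nt = 1.3 F_nt − (F_nt / φF_nv) f_rv = 1.3·780 − (780/(0.75·579))·152.8 = 739.6 MPa, capped at F_nt → F'_nt = 739.6 MPa.
R_n = F'_nt · A_b · n = 739.6 × 314.2 × 4 / 1000 = 929.4 kN.
Design strength φR_n = 0.75 × 929.4 = 697 kN.

697 kN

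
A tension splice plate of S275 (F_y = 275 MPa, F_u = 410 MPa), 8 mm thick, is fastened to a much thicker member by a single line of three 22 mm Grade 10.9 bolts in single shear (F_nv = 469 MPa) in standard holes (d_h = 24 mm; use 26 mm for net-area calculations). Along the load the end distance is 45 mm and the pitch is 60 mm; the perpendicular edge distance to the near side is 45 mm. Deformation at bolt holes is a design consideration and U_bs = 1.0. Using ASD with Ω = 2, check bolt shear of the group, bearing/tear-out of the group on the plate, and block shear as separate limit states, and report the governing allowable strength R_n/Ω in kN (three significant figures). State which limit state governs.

151 kN (block shear governs)

Bolt shear: A_b = π·22²/4 = 380.1 mm²; R_n = 469 × 380.1 × 3 × 1 / 1000 = 534.8 kN → 534.8 / 2 = 267 kN.
Bearing: edge l_c = 33, r_n = 129.9 kN; interior l_c = 36, r_n = 141.7 kN; R_n = 129.9 + 2·141.7 = 413.3 kN → 207 kN.
Block shear: A_gv = 1320, A_nv = 800, A_nt = 256 mm²; R_n = min(0.6F_uA_nv, 0.6F_yA_gv) + U_bs·F_u·A_nt = 301.8 kN → 151 kN.
Block shear governs: 151 kN.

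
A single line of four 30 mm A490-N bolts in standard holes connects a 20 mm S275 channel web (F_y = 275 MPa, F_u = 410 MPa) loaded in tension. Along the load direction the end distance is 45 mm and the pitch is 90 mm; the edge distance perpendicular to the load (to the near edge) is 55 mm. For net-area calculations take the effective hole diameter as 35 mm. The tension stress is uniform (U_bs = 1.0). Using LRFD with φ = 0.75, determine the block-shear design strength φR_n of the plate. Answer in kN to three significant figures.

941 kN

Shear plane L_v = 45 + 3·90 = 315 mm; A_gv = 315 × 20 = 6300 mm².
A_nv = (315 − 3.5·35) × 20 = 3850 mm².
A_nt = (55 − 0.5·35) × 20 = 750 mm².
0.6 F_u A_nv = 947.1 kN; 0.6 F_y A_gv = 1040 kN → shear rupture governs the shear term.
R_n = 947.1 + 1.0 × 410 × 750 / 1000 = 1255 kN.
Design strength φR_n = 0.75 × 1255 = 941 kN.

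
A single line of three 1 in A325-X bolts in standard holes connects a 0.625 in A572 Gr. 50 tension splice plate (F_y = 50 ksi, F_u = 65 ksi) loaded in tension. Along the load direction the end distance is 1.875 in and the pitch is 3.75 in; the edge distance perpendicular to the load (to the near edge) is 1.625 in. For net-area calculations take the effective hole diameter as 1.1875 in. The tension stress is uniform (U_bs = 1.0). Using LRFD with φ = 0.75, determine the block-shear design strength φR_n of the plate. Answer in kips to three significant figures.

149 kips

Shear plane L_v = 1.875 + 2·3.75 = 9.375 in; A_gv = 9.375 × 0.625 = 5.859 in².
A_nv = (9.375 − 2.5·1.1875) × 0.625 = 4.004 in².
A_nt = (1.625 − 0.5·1.1875) × 0.625 = 0.6445 in².
0.6 F_u A_nv = 156.2 kips; 0.6 F_y A_gv = 175.8 kips → shear rupture governs the shear term.
R_n = 156.2 + 1.0 × 65 × 0.6445 = 198 kips.
Design strength φR_n = 0.75 × 198 = 149 kips.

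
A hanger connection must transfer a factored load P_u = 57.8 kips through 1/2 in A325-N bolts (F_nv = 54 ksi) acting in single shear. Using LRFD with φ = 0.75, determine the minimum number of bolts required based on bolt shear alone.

A_b = π·0.5²/4 = 0.1963 in².
Per-bolt design strength φR_n = 0.75 × 54 × 0.1963 × 1 = 7.952 kips.
n ≥ 57.8 / 7.952 = 7.268 → use 8 bolts.

8 bolts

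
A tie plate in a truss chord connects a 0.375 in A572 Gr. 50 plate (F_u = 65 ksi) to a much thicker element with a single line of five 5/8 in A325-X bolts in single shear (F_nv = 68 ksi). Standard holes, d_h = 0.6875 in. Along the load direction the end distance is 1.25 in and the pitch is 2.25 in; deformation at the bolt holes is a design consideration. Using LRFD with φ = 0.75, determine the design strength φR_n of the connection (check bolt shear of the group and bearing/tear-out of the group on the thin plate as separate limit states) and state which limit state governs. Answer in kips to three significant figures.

78.2 kips (bolt shear governs)

Bolt shear: A_b = π·0.625²/4 = 0.3068 in²; R_n = 68 × 0.3068 × 5 × 1 = 104.3 kips → 0.75 × 104.3 = 78.2 kips.
Bearing (1.2 l_c t F_u ≤ 2.4 d t F_u): upper limit = 2.4·0.625·0.375·65 = 36.56 kips.
  Edge l_c = 1.25 − 0.6875/2 = 0.9062 → r_n = 26.51 kips; interior l_c = 2.25 − 0.6875 = 1.562 → r_n = 36.56 kips.
  R_n,bearing = 1·26.51 + 4·36.56 = 172.8 kips → 0.75 × 172.8 = 130 kips.
Bolt shear governs: 78.2 kips.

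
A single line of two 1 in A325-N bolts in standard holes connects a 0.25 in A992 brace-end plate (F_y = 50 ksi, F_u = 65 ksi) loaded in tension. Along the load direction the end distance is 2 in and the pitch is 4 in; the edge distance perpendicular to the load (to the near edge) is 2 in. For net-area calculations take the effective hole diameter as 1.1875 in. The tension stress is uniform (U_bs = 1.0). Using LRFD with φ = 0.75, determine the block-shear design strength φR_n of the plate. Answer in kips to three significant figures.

Shear plane L_v = 2 + 1·4 = 6 in; A_gv = 6 × 0.25 = 1.5 in².
A_nv = (6 − 1.5·1.1875) × 0.25 = 1.055 in².
A_nt = (2 − 0.5·1.1875) × 0.25 = 0.3516 in².
0.6 F_u A_nv = 41.13 kips; 0.6 F_y A_gv = 45 kips → shear rupture governs the shear term.
R_n = 41.13 + 1.0 × 65 × 0.3516 = 63.98 kips.
Design strength φR_n = 0.75 × 63.98 = 48 kips.

48 kips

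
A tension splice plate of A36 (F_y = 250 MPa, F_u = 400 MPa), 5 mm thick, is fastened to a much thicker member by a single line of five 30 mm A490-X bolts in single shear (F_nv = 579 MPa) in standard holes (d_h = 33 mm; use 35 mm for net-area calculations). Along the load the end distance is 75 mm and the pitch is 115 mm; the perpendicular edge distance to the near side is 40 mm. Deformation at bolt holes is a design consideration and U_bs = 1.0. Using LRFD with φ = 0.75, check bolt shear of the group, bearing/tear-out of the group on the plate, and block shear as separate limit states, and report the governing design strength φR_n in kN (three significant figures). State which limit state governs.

335 kN (block shear governs)

Bolt shear: A_b = π·30²/4 = 706.9 mm²; R_n = 579 × 706.9 × 5 × 1 / 1000 = 2046 kN → 0.75 × 2046 = 1530 kN.
Bearing: edge l_c = 58.5, r_n = 140.4 kN; interior l_c = 82, r_n = 144 kN; R_n = 140.4 + 4·144 = 716.4 kN → 537 kN.
Block shear: A_gv = 2675, A_nv = 1888, A_nt = 112.5 mm²; R_n = min(0.6F_uA_nv, 0.6F_yA_gv) + U_bs·F_u·A_nt = 446.2 kN → 335 kN.
Block shear governs: 335 kN.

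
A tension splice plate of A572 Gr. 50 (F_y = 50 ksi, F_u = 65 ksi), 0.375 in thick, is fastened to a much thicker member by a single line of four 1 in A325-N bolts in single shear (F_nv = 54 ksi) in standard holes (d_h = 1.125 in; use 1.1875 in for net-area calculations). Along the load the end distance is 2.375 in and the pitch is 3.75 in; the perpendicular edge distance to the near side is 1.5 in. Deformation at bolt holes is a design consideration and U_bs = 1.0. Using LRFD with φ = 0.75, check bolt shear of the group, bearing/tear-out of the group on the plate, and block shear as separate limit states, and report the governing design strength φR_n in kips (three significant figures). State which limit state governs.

Bolt shear: A_b = π·1²/4 = 0.7854 in²; R_n = 54 × 0.7854 × 4 × 1 = 169.6 kips → 0.75 × 169.6 = 127 kips.
Bearing: edge l_c = 1.812, r_n = 53.02 kips; interior l_c = 2.625, r_n = 58.5 kips; R_n = 53.02 + 3·58.5 = 228.5 kips → 171 kips.
Block shear: A_gv = 5.109, A_nv = 3.551, A_nt = 0.3398 in²; R_n = min(0.6F_uA_nv, 0.6F_yA_gv) + U_bs·F_u·A_nt = 160.6 kips → 120 kips.
Block shear governs: 120 kips.

120 kips (block shear governs)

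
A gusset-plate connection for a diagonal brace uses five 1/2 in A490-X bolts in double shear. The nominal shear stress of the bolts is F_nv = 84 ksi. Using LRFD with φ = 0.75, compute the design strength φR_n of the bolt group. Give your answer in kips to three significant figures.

A_b = π × 0.5² / 4 = 0.1963 in².
R_n = F_nv · A_b · n · n_s = 84 × 0.1963 × 5 × 2 = 164.9 kips.
Design strength φR_n = 0.75 × 164.9 = 124 kips.

124 kips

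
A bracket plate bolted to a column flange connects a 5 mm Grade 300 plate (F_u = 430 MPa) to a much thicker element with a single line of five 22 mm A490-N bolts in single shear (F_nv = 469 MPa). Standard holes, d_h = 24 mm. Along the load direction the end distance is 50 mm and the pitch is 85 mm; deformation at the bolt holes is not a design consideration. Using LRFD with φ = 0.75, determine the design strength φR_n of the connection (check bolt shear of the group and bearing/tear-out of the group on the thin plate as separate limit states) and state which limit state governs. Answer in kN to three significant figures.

Bolt shear: A_b = π·22²/4 = 380.1 mm²; R_n = 469 × 380.1 × 5 × 1 / 1000 = 891.4 kN → 0.75 × 891.4 = 669 kN.
Bearing (1.5 l_c t F_u ≤ 3.0 d t F_u): upper limit = 3.0·22·5·430 / 1000 = 141.9 kN.
  Edge l_c = 50 − 24/2 = 38 → r_n = 122.5 kN; interior l_c = 85 − 24 = 61 → r_n = 141.9 kN.
  R_n,bearing = 1·122.5 + 4·141.9 = 690.1 kN → 0.75 × 690.1 = 518 kN.
Bearing governs: 518 kN.

518 kN (bearing governs)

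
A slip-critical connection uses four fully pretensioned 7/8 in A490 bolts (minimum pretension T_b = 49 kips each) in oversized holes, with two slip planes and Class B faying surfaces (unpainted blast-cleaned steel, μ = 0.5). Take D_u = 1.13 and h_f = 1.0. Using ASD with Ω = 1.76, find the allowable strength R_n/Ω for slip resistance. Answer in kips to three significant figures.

R_n = μ · D_u · h_f · T_b · n_s · n_b = 0.5 × 1.13 × 1.0 × 49 × 2 × 4 = 221.5 kips.
Allowable strength R_n/Ω = 221.5 / 1.76 = 126 kips.

126 kips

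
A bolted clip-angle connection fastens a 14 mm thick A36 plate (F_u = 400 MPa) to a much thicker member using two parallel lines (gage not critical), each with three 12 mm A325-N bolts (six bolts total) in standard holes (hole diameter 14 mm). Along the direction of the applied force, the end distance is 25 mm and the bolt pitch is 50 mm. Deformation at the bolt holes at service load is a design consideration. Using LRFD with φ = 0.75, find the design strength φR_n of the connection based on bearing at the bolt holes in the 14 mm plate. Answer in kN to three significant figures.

665 kN

Per bolt r_n = 1.2 l_c t F_u ≤ 2.4 d t F_u; upper limit = 2.4 × 12 × 14 × 400 / 1000 = 161.3 kN.
Edge bolt: l_c = 25 − 14/2 = 18 mm → 1.2 × 18 × 14 × 400 / 1000 = 121 → r_n = 121 kN.
Interior bolts: l_c = 50 − 14 = 36 mm → 1.2 × 36 × 14 × 400 / 1000 = 241.9 → r_n = 161.3 kN.
R_n = 2 × 121 + 4 × 161.3 = 887 kN.
Design strength φR_n = 0.75 × 887 = 665 kN.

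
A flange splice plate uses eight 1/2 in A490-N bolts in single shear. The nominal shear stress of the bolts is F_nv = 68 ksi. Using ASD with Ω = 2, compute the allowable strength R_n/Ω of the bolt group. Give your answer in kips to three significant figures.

53.4 kips

A_b = π × 0.5² / 4 = 0.1963 in².
R_n = F_nv · A_b · n · n_s = 68 × 0.1963 × 8 × 1 = 106.8 kips.
Allowable strength R_n/Ω = 106.8 / 2 = 53.4 kips.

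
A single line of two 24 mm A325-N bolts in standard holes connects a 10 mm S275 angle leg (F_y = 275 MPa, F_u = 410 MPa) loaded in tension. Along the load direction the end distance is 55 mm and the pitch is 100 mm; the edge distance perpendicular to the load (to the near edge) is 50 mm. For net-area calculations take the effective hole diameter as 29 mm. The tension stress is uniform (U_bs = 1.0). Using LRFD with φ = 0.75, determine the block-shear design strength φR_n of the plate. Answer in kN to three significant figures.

301 kN

Shear plane L_v = 55 + 1·100 = 155 mm; A_gv = 155 × 10 = 1550 mm².
A_nv = (155 − 1.5·29) × 10 = 1115 mm².
A_nt = (50 − 0.5·29) × 10 = 355 mm².
0.6 F_u A_nv = 274.3 kN; 0.6 F_y A_gv = 255.8 kN → shear yielding governs the shear term.
R_n = 255.8 + 1.0 × 410 × 355 / 1000 = 401.3 kN.
Design strength φR_n = 0.75 × 401.3 = 301 kN.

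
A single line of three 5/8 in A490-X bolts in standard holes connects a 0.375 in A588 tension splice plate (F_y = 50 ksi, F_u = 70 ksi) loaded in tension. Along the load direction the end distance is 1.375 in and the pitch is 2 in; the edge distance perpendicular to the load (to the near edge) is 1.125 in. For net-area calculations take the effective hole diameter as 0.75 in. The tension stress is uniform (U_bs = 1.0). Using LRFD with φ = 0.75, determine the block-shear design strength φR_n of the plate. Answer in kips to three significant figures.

Shear plane L_v = 1.375 + 2·2 = 5.375 in; A_gv = 5.375 × 0.375 = 2.016 in².
A_nv = (5.375 − 2.5·0.75) × 0.375 = 1.312 in².
A_nt = (1.125 − 0.5·0.75) × 0.375 = 0.2812 in².
0.6 F_u A_nv = 55.12 kips; 0.6 F_y A_gv = 60.47 kips → shear rupture governs the shear term.
R_n = 55.12 + 1.0 × 70 × 0.2812 = 74.81 kips.
Design strength φR_n = 0.75 × 74.81 = 56.1 kips.

56.1 kips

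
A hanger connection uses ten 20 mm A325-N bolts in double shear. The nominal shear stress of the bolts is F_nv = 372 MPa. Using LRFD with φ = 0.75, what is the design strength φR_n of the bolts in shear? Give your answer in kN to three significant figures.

1750 kN

A_b = π × 20² / 4 = 314.2 mm².
R_n = F_nv · A_b · n · n_s = 372 × 314.2 × 10 × 2 / 1000 = 2337 kN.
Design strength φR_n = 0.75 × 2337 = 1750 kN.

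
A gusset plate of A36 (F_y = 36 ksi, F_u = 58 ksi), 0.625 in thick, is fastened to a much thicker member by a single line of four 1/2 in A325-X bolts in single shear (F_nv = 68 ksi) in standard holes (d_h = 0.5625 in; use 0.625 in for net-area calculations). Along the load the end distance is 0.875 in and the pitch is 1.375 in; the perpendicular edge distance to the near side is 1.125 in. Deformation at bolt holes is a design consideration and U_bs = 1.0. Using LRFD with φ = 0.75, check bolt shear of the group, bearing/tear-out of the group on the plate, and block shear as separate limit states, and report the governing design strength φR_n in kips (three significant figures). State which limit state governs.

40.1 kips (bolt shear governs)

Bolt shear: A_b = π·0.5²/4 = 0.1963 in²; R_n = 68 × 0.1963 × 4 × 1 = 53.41 kips → 0.75 × 53.41 = 40.1 kips.
Bearing: edge l_c = 0.5938, r_n = 25.83 kips; interior l_c = 0.8125, r_n = 35.34 kips; R_n = 25.83 + 3·35.34 = 131.9 kips → 98.9 kips.
Block shear: A_gv = 3.125, A_nv = 1.758, A_nt = 0.5078 in²; R_n = min(0.6F_uA_nv, 0.6F_yA_gv) + U_bs·F_u·A_nt = 90.62 kips → 68 kips.
Bolt shear governs: 40.1 kips.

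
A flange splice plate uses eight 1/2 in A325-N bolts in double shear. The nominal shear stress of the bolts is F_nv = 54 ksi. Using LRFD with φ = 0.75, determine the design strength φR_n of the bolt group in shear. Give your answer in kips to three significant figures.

A_b = π × 0.5² / 4 = 0.1963 in².
R_n = F_nv · A_b · n · n_s = 54 × 0.1963 × 8 × 2 = 169.6 kips.
Design strength φR_n = 0.75 × 169.6 = 127 kips.

127 kips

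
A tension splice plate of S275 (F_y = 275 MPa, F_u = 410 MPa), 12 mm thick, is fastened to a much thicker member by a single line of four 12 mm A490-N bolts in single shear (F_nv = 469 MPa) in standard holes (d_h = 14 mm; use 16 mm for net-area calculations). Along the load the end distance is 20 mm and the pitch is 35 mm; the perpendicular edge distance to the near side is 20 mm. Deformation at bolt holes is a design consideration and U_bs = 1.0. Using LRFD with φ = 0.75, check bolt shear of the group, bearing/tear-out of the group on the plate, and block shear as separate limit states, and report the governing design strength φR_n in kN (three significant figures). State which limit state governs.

159 kN (bolt shear governs)

Bolt shear: A_b = π·12²/4 = 113.1 mm²; R_n = 469 × 113.1 × 4 × 1 / 1000 = 212.2 kN → 0.75 × 212.2 = 159 kN.
Bearing: edge l_c = 13, r_n = 76.75 kN; interior l_c = 21, r_n = 124 kN; R_n = 76.75 + 3·124 = 448.7 kN → 337 kN.
Block shear: A_gv = 1500, A_nv = 828, A_nt = 144 mm²; R_n = min(0.6F_uA_nv, 0.6F_yA_gv) + U_bs·F_u·A_nt = 262.7 kN → 197 kN.
Bolt shear governs: 159 kN.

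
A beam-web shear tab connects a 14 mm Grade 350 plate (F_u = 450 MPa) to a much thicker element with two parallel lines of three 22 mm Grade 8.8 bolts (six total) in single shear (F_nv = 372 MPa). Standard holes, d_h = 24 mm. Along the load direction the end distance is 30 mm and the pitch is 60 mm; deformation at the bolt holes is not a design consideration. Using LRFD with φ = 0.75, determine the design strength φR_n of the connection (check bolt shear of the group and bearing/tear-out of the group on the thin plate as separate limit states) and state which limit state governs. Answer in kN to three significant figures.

636 kN (bolt shear governs)

Bolt shear: A_b = π·22²/4 = 380.1 mm²; R_n = 372 × 380.1 × 6 × 1 / 1000 = 848.5 kN → 0.75 × 848.5 = 636 kN.
Bearing (1.5 l_c t F_u ≤ 3.0 d t F_u): upper limit = 3.0·22·14·450 / 1000 = 415.8 kN.
  Edge l_c = 30 − 24/2 = 18 → r_n = 170.1 kN; interior l_c = 60 − 24 = 36 → r_n = 340.2 kN.
  R_n,bearing = 2·170.1 + 4·340.2 = 1701 kN → 0.75 × 1701 = 1280 kN.
Bolt shear governs: 636 kN.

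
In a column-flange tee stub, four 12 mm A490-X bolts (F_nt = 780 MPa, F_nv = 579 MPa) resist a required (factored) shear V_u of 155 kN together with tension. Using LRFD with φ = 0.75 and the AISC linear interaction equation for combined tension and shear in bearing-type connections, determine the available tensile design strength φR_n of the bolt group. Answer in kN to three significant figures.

A_b = π·12²/4 = 113.1 mm²; f_rv = 155 × 1000 / (4 × 113.1) = 342.6 MPa.
F'_nt = 1.3 F_nt − (F_nt / φF_nv) f_rv = 1.3·780 − (780/(0.75·579))·342.6 = 398.6 MPa, capped at F_nt → F'_nt = 398.6 MPa.
R_n = F'_nt · A_b · n = 398.6 × 113.1 × 4 / 1000 = 180.3 kN.
Design strength φR_n = 0.75 × 180.3 = 135 kN.

135 kN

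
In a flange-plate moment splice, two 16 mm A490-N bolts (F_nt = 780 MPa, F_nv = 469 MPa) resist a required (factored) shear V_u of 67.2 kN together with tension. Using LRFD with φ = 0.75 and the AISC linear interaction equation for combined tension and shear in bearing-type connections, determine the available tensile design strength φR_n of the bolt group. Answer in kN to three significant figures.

A_b = π·16²/4 = 201.1 mm²; f_rv = 67.2 × 1000 / (2 × 201.1) = 167.1 MPa.
F'_nt = 1.3 F_nt − (F_nt / φF_nv) f_rv = 1.3·780 − (780/(0.75·469))·167.1 = 643.4 MPa, capped at F_nt → F'_nt = 643.4 MPa.
R_n = F'_nt · A_b · n = 643.4 × 201.1 × 2 / 1000 = 258.7 kN.
Design strength φR_n = 0.75 × 258.7 = 194 kN.

194 kN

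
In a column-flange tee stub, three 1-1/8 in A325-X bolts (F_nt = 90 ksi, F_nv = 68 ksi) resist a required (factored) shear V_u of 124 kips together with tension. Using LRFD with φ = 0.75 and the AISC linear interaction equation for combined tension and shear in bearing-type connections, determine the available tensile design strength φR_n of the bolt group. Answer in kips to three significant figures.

A_b = π·1.125²/4 = 0.994 in²; f_rv = 124 / (3 × 0.994) = 41.58 ksi.
F'_nt = 1.3 F_nt − (F_nt / φF_nv) f_rv = 1.3·90 − (90/(0.75·68))·41.58 = 43.62 ksi, capped at F_nt → F'_nt = 43.62 ksi.
R_n = F'_nt · A_b · n = 43.62 × 0.994 × 3 = 130.1 kips.
Design strength φR_n = 0.75 × 130.1 = 97.6 kips.

97.6 kips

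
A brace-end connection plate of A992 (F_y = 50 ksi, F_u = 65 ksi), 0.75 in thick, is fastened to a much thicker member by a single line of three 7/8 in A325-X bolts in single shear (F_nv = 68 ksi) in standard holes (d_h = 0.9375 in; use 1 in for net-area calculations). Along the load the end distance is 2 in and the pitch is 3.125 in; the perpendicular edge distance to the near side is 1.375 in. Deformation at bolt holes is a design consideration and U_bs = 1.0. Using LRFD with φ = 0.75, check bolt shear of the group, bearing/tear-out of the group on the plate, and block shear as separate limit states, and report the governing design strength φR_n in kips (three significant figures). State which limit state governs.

Bolt shear: A_b = π·0.875²/4 = 0.6013 in²; R_n = 68 × 0.6013 × 3 × 1 = 122.7 kips → 0.75 × 122.7 = 92 kips.
Bearing: edge l_c = 1.531, r_n = 89.58 kips; interior l_c = 2.188, r_n = 102.4 kips; R_n = 89.58 + 2·102.4 = 294.3 kips → 221 kips.
Block shear: A_gv = 6.188, A_nv = 4.312, A_nt = 0.6562 in²; R_n = min(0.6F_uA_nv, 0.6F_yA_gv) + U_bs·F_u·A_nt = 210.8 kips → 158 kips.
Bolt shear governs: 92 kips.

92 kips (bolt shear governs)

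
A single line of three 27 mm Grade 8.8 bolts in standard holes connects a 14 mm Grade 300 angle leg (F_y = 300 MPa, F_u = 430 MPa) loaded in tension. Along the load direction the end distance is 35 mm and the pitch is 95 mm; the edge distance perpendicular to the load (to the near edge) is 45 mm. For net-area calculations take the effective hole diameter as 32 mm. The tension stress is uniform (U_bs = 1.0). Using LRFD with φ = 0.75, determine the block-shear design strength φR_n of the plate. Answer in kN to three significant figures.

524 kN

Shear plane L_v = 35 + 2·95 = 225 mm; A_gv = 225 × 14 = 3150 mm².
A_nv = (225 − 2.5·32) × 14 = 2030 mm².
A_nt = (45 − 0.5·32) × 14 = 406 mm².
0.6 F_u A_nv = 523.7 kN; 0.6 F_y A_gv = 567 kN → shear rupture governs the shear term.
R_n = 523.7 + 1.0 × 430 × 406 / 1000 = 698.3 kN.
Design strength φR_n = 0.75 × 698.3 = 524 kN.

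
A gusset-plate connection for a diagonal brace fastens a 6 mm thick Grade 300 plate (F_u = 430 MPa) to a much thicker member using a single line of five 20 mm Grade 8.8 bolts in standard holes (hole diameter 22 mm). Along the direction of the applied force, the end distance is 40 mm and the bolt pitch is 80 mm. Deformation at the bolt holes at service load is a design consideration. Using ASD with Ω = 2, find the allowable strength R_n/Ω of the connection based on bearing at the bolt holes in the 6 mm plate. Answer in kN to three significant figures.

293 kN

Per bolt r_n = 1.2 l_c t F_u ≤ 2.4 d t F_u; upper limit = 2.4 × 20 × 6 × 430 / 1000 = 123.8 kN.
Edge bolt: l_c = 40 − 22/2 = 29 mm → 1.2 × 29 × 6 × 430 / 1000 = 89.78 → r_n = 89.78 kN.
Interior bolts: l_c = 80 − 22 = 58 mm → 1.2 × 58 × 6 × 430 / 1000 = 179.6 → r_n = 123.8 kN.
R_n = 1 × 89.78 + 4 × 123.8 = 585.1 kN.
Allowable strength R_n/Ω = 585.1 / 2 = 293 kN.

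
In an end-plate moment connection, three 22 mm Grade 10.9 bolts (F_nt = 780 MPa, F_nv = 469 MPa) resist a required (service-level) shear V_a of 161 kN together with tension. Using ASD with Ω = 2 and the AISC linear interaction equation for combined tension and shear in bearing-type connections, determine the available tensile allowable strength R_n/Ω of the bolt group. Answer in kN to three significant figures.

310 kN

A_b = π·22²/4 = 380.1 mm²; f_rv = 161 × 1000 / (3 × 380.1) = 141.2 MPa.
F'_nt = 1.3 F_nt − (Ω F_nt / F_nv) f_rv = 1.3·780 − (2·780/469)·141.2 = 544.4 MPa, capped at F_nt → F'_nt = 544.4 MPa.
R_n = F'_nt · A_b · n = 544.4 × 380.1 × 3 / 1000 = 620.8 kN.
Allowable strength R_n/Ω = 620.8 / 2 = 310 kN.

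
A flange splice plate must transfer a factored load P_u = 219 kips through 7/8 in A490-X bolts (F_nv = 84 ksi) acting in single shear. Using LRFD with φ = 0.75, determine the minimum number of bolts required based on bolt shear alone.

6 bolts

A_b = π·0.875²/4 = 0.6013 in².
Per-bolt design strength φR_n = 0.75 × 84 × 0.6013 × 1 = 37.88 kips.
n ≥ 219 / 37.88 = 5.781 → use 6 bolts.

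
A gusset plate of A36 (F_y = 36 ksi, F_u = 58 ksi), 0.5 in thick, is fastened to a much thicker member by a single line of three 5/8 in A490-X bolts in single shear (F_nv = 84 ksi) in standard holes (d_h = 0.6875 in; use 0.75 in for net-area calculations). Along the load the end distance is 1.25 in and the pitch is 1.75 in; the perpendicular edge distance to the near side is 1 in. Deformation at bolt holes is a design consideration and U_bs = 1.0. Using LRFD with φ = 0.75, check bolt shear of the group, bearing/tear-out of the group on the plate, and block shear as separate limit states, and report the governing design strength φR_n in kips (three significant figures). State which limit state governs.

Bolt shear: A_b = π·0.625²/4 = 0.3068 in²; R_n = 84 × 0.3068 × 3 × 1 = 77.31 kips → 0.75 × 77.31 = 58 kips.
Bearing: edge l_c = 0.9062, r_n = 31.54 kips; interior l_c = 1.062, r_n = 36.97 kips; R_n = 31.54 + 2·36.97 = 105.5 kips → 79.1 kips.
Block shear: A_gv = 2.375, A_nv = 1.438, A_nt = 0.3125 in²; R_n = min(0.6F_uA_nv, 0.6F_yA_gv) + U_bs·F_u·A_nt = 68.15 kips → 51.1 kips.
Block shear governs: 51.1 kips.

51.1 kips (block shear governs)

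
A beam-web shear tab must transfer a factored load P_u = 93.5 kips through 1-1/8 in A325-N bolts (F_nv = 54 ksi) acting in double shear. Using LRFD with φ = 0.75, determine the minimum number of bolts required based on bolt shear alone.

2 bolts

A_b = π·1.125²/4 = 0.994 in².
Per-bolt design strength φR_n = 0.75 × 54 × 0.994 × 2 = 80.52 kips.
n ≥ 93.5 / 80.52 = 1.161 → use 2 bolts.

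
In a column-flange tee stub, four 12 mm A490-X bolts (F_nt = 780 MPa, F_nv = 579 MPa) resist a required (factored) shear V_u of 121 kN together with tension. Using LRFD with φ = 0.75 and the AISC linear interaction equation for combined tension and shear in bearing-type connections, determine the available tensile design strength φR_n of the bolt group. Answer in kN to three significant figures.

181 kN

A_b = π·12²/4 = 113.1 mm²; f_rv = 121 × 1000 / (4 × 113.1) = 267.5 MPa.
F'_nt = 1.3 F_nt − (F_nt / φF_nv) f_rv = 1.3·780 − (780/(0.75·579))·267.5 = 533.6 MPa, capped at F_nt → F'_nt = 533.6 MPa.
R_n = F'_nt · A_b · n = 533.6 × 113.1 × 4 / 1000 = 241.4 kN.
Design strength φR_n = 0.75 × 241.4 = 181 kN.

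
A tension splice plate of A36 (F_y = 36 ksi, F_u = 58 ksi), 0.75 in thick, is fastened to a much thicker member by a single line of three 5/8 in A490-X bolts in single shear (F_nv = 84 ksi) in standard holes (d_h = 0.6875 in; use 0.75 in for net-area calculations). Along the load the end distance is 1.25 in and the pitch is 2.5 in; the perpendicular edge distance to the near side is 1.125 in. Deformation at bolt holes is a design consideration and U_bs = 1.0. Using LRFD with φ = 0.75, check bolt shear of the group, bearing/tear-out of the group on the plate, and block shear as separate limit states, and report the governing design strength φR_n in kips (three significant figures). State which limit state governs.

58 kips (bolt shear governs)

Bolt shear: A_b = π·0.625²/4 = 0.3068 in²; R_n = 84 × 0.3068 × 3 × 1 = 77.31 kips → 0.75 × 77.31 = 58 kips.
Bearing: edge l_c = 0.9062, r_n = 47.31 kips; interior l_c = 1.812, r_n = 65.25 kips; R_n = 47.31 + 2·65.25 = 177.8 kips → 133 kips.
Block shear: A_gv = 4.688, A_nv = 3.281, A_nt = 0.5625 in²; R_n = min(0.6F_uA_nv, 0.6F_yA_gv) + U_bs·F_u·A_nt = 133.9 kips → 100 kips.
Bolt shear governs: 58 kips.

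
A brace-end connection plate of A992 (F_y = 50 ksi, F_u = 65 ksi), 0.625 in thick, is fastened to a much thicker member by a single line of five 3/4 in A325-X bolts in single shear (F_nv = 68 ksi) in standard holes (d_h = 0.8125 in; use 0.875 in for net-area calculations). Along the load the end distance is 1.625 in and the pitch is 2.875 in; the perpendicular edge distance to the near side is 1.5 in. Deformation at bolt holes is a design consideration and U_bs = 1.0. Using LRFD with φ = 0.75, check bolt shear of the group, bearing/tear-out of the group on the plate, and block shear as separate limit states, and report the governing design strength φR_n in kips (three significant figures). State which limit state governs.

Bolt shear: A_b = π·0.75²/4 = 0.4418 in²; R_n = 68 × 0.4418 × 5 × 1 = 150.2 kips → 0.75 × 150.2 = 113 kips.
Bearing: edge l_c = 1.219, r_n = 59.41 kips; interior l_c = 2.062, r_n = 73.12 kips; R_n = 59.41 + 4·73.12 = 351.9 kips → 264 kips.
Block shear: A_gv = 8.203, A_nv = 5.742, A_nt = 0.6641 in²; R_n = min(0.6F_uA_nv, 0.6F_yA_gv) + U_bs·F_u·A_nt = 267.1 kips → 200 kips.
Bolt shear governs: 113 kips.

113 kips (bolt shear governs)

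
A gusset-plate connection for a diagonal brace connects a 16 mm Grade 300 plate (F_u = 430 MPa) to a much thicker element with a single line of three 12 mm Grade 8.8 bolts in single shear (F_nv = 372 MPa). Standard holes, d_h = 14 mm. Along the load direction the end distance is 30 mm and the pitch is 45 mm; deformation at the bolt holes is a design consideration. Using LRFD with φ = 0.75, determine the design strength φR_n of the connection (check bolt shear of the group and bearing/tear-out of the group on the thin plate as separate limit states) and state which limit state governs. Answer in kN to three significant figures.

94.7 kN (bolt shear governs)

Bolt shear: A_b = π·12²/4 = 113.1 mm²; R_n = 372 × 113.1 × 3 × 1 / 1000 = 126.2 kN → 0.75 × 126.2 = 94.7 kN.
Bearing (1.2 l_c t F_u ≤ 2.4 d t F_u): upper limit = 2.4·12·16·430 / 1000 = 198.1 kN.
  Edge l_c = 30 − 14/2 = 23 → r_n = 189.9 kN; interior l_c = 45 − 14 = 31 → r_n = 198.1 kN.
  R_n,bearing = 1·189.9 + 2·198.1 = 586.2 kN → 0.75 × 586.2 = 440 kN.
Bolt shear governs: 94.7 kN.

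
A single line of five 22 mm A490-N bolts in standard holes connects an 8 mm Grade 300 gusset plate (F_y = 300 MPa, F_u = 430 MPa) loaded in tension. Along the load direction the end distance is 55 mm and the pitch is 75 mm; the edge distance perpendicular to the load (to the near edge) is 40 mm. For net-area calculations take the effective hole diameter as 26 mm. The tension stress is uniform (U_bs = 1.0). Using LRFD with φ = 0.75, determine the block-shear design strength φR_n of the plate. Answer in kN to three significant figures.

Shear plane L_v = 55 + 4·75 = 355 mm; A_gv = 355 × 8 = 2840 mm².
A_nv = (355 − 4.5·26) × 8 = 1904 mm².
A_nt = (40 − 0.5·26) × 8 = 216 mm².
0.6 F_u A_nv = 491.2 kN; 0.6 F_y A_gv = 511.2 kN → shear rupture governs the shear term.
R_n = 491.2 + 1.0 × 430 × 216 / 1000 = 584.1 kN.
Design strength φR_n = 0.75 × 584.1 = 438 kN.

438 kN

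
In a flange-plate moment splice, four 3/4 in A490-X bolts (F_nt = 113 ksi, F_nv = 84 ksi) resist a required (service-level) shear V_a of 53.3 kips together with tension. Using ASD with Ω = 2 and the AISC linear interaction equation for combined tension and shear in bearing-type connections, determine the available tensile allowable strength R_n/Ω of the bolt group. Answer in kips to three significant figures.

58.1 kips

A_b = π·0.75²/4 = 0.4418 in²; f_rv = 53.3 / (4 × 0.4418) = 30.16 ksi.
F'_nt = 1.3 F_nt − (Ω F_nt / F_nv) f_rv = 1.3·113 − (2·113/84)·30.16 = 65.75 ksi, capped at F_nt → F'_nt = 65.75 ksi.
R_n = F'_nt · A_b · n = 65.75 × 0.4418 × 4 = 116.2 kips.
Allowable strength R_n/Ω = 116.2 / 2 = 58.1 kips.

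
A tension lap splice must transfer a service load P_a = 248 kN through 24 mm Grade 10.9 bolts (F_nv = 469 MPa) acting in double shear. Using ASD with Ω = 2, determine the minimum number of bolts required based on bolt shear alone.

2 bolts

A_b = π·24²/4 = 452.4 mm².
Per-bolt allowable strength R_n/Ω = 469 × 452.4 × 2 / 1000 / 2 = 212.2 kN.
n ≥ 248 / 212.2 = 1.169 → use 2 bolts.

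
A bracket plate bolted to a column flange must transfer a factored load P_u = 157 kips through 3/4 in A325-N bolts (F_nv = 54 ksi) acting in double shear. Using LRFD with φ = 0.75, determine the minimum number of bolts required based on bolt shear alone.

5 bolts

A_b = π·0.75²/4 = 0.4418 in².
Per-bolt design strength φR_n = 0.75 × 54 × 0.4418 × 2 = 35.78 kips.
n ≥ 157 / 35.78 = 4.387 → use 5 bolts.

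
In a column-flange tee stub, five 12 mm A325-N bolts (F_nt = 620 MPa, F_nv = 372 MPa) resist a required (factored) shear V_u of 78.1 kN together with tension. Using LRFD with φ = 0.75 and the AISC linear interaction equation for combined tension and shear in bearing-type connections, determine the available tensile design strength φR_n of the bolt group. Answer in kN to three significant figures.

A_b = π·12²/4 = 113.1 mm²; f_rv = 78.1 × 1000 / (5 × 113.1) = 138.1 MPa.
F'_nt = 1.3 F_nt − (F_nt / φF_nv) f_rv = 1.3·620 − (620/(0.75·372))·138.1 = 499.1 MPa, capped at F_nt → F'_nt = 499.1 MPa.
R_n = F'_nt · A_b · n = 499.1 × 113.1 × 5 / 1000 = 282.2 kN.
Design strength φR_n = 0.75 × 282.2 = 212 kN.

212 kN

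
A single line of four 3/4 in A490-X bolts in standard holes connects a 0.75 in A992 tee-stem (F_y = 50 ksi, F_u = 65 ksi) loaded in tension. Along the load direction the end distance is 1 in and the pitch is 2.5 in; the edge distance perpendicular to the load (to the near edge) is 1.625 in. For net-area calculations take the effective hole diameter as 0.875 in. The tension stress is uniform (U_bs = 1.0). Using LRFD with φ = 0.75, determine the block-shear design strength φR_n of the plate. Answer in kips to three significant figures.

Shear plane L_v = 1 + 3·2.5 = 8.5 in; A_gv = 8.5 × 0.75 = 6.375 in².
A_nv = (8.5 − 3.5·0.875) × 0.75 = 4.078 in².
A_nt = (1.625 − 0.5·0.875) × 0.75 = 0.8906 in².
0.6 F_u A_nv = 159 kips; 0.6 F_y A_gv = 191.2 kips → shear rupture governs the shear term.
R_n = 159 + 1.0 × 65 × 0.8906 = 216.9 kips.
Design strength φR_n = 0.75 × 216.9 = 163 kips.

163 kips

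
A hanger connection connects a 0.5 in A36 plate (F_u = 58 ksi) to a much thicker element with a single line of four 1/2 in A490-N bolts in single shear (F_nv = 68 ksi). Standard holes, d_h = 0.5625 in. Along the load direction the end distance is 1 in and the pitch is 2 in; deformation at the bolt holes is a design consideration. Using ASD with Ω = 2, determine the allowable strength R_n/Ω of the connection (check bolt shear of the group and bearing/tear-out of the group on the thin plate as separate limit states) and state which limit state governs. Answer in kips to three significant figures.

26.7 kips (bolt shear governs)

Bolt shear: A_b = π·0.5²/4 = 0.1963 in²; R_n = 68 × 0.1963 × 4 × 1 = 53.41 kips → 53.41 / 2 = 26.7 kips.
Bearing (1.2 l_c t F_u ≤ 2.4 d t F_u): upper limit = 2.4·0.5·0.5·58 = 34.8 kips.
  Edge l_c = 1 − 0.5625/2 = 0.7188 → r_n = 25.01 kips; interior l_c = 2 − 0.5625 = 1.438 → r_n = 34.8 kips.
  R_n,bearing = 1·25.01 + 3·34.8 = 129.4 kips → 129.4 / 2 = 64.7 kips.
Bolt shear governs: 26.7 kips.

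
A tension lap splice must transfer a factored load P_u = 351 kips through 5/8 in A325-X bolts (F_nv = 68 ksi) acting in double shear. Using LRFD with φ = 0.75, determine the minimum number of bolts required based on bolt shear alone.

A_b = π·0.625²/4 = 0.3068 in².
Per-bolt design strength φR_n = 0.75 × 68 × 0.3068 × 2 = 31.29 kips.
n ≥ 351 / 31.29 = 11.22 → use 12 bolts.

12 bolts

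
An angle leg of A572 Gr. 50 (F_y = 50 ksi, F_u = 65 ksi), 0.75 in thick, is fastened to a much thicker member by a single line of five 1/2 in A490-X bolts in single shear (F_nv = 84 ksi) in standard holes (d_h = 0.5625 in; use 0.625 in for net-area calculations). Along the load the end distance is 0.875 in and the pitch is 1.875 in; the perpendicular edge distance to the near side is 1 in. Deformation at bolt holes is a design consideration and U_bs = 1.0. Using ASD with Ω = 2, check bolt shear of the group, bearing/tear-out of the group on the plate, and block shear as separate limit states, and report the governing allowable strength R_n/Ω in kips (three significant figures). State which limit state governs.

Bolt shear: A_b = π·0.5²/4 = 0.1963 in²; R_n = 84 × 0.1963 × 5 × 1 = 82.47 kips → 82.47 / 2 = 41.2 kips.
Bearing: edge l_c = 0.5938, r_n = 34.73 kips; interior l_c = 1.312, r_n = 58.5 kips; R_n = 34.73 + 4·58.5 = 268.7 kips → 134 kips.
Block shear: A_gv = 6.281, A_nv = 4.172, A_nt = 0.5156 in²; R_n = min(0.6F_uA_nv, 0.6F_yA_gv) + U_bs·F_u·A_nt = 196.2 kips → 98.1 kips.
Bolt shear governs: 41.2 kips.

41.2 kips (bolt shear governs)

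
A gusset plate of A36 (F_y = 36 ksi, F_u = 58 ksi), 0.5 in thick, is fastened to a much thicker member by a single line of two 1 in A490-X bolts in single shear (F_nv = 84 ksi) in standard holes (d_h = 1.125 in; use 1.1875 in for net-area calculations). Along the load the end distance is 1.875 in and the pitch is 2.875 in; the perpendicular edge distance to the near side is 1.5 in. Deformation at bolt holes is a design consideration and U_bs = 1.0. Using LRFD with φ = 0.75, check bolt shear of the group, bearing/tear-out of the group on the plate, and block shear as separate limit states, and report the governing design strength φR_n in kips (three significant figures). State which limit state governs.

Bolt shear: A_b = π·1²/4 = 0.7854 in²; R_n = 84 × 0.7854 × 2 × 1 = 131.9 kips → 0.75 × 131.9 = 99 kips.
Bearing: edge l_c = 1.312, r_n = 45.67 kips; interior l_c = 1.75, r_n = 60.9 kips; R_n = 45.67 + 1·60.9 = 106.6 kips → 79.9 kips.
Block shear: A_gv = 2.375, A_nv = 1.484, A_nt = 0.4531 in²; R_n = min(0.6F_uA_nv, 0.6F_yA_gv) + U_bs·F_u·A_nt = 77.58 kips → 58.2 kips.
Block shear governs: 58.2 kips.

58.2 kips (block shear governs)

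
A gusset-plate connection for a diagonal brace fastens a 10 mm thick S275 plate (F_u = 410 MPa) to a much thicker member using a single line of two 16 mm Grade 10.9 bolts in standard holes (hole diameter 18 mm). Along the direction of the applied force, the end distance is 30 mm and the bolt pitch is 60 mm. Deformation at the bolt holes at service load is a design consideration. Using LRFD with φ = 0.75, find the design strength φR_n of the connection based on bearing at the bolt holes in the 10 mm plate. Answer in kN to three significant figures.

196 kN

Per bolt r_n = 1.2 l_c t F_u ≤ 2.4 d t F_u; upper limit = 2.4 × 16 × 10 × 410 / 1000 = 157.4 kN.
Edge bolt: l_c = 30 − 18/2 = 21 mm → 1.2 × 21 × 10 × 410 / 1000 = 103.3 → r_n = 103.3 kN.
Interior bolts: l_c = 60 − 18 = 42 mm → 1.2 × 42 × 10 × 410 / 1000 = 206.6 → r_n = 157.4 kN.
R_n = 1 × 103.3 + 1 × 157.4 = 260.8 kN.
Design strength φR_n = 0.75 × 260.8 = 196 kN.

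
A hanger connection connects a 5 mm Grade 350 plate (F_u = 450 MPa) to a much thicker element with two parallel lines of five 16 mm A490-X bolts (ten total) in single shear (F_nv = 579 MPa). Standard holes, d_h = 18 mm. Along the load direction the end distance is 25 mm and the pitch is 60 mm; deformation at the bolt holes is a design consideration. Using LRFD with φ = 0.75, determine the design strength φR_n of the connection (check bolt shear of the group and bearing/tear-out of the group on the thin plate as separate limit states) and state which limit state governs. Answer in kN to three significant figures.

Bolt shear: A_b = π·16²/4 = 201.1 mm²; R_n = 579 × 201.1 × 10 × 1 / 1000 = 1164 kN → 0.75 × 1164 = 873 kN.
Bearing (1.2 l_c t F_u ≤ 2.4 d t F_u): upper limit = 2.4·16·5·450 / 1000 = 86.4 kN.
  Edge l_c = 25 − 18/2 = 16 → r_n = 43.2 kN; interior l_c = 60 − 18 = 42 → r_n = 86.4 kN.
  R_n,bearing = 2·43.2 + 8·86.4 = 777.6 kN → 0.75 × 777.6 = 583 kN.
Bearing governs: 583 kN.

583 kN (bearing governs)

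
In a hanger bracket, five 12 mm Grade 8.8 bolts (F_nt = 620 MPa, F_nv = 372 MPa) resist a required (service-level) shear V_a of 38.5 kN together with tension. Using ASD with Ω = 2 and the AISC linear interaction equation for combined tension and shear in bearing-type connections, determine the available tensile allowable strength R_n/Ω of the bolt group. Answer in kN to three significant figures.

A_b = π·12²/4 = 113.1 mm²; f_rv = 38.5 × 1000 / (5 × 113.1) = 68.08 MPa.
F'_nt = 1.3 F_nt − (Ω F_nt / F_nv) f_rv = 1.3·620 − (2·620/372)·68.08 = 579.1 MPa, capped at F_nt → F'_nt = 579.1 MPa.
R_n = F'_nt · A_b · n = 579.1 × 113.1 × 5 / 1000 = 327.4 kN.
Allowable strength R_n/Ω = 327.4 / 2 = 164 kN.

164 kN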